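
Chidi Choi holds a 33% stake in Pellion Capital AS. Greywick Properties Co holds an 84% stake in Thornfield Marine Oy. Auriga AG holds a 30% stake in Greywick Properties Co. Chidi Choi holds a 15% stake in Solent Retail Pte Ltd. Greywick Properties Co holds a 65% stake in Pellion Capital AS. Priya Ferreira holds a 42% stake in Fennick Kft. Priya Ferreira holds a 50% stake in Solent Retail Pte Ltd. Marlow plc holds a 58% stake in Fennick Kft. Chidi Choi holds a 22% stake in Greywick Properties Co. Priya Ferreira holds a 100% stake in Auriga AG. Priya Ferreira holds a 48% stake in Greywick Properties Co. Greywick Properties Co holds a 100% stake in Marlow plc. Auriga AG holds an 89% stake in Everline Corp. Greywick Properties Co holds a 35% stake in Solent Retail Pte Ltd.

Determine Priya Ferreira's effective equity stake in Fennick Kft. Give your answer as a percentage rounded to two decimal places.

87.24%

Priya reaches Fennick along 3 paths.
Via Greywick → Marlow: 48% × 100% × 58% = 27.84%.
Via Auriga → Greywick → Marlow: 100% × 30% × 100% × 58% = 17.4%.
Direct stake: 42% = 42%.
Total: 27.84% + 17.4% + 42% = 87.24%.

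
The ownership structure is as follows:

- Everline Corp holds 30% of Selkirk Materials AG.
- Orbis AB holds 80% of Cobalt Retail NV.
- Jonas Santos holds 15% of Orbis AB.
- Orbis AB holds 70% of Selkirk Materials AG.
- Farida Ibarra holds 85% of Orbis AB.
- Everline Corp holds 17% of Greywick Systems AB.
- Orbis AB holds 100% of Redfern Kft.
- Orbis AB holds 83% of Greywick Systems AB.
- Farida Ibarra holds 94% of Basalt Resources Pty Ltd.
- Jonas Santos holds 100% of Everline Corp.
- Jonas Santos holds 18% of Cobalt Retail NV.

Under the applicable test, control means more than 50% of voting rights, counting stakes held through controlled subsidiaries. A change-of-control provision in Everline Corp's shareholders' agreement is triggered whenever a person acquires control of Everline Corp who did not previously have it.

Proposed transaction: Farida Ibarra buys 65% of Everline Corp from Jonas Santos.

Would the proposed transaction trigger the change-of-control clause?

The purchase adds only to Farida's holdings (Jonas's stake shrinks), so Farida is the only person who could newly come to control Everline.
Farida holds 94% of Basalt, so Farida controls Basalt.
Farida holds 85% of Orbis, so Farida controls Orbis.
Orbis holds 100% of Redfern, so Farida controls Redfern.
Orbis holds 80% of Cobalt, so Farida controls Cobalt.
Orbis holds 70% of Selkirk, so Farida controls Selkirk.
Orbis holds 83% of Greywick, so Farida controls Greywick.
Neither Farida nor any entity Farida controls holds any voting interest in Everline.
So before the transaction, Farida does not control Everline.
After the purchase, Farida holds 65% of Everline directly, and Jonas's stake falls to 35%.
Farida holds 65% of Everline, so Farida controls Everline.
Farida did not control Everline before and does after, so the clause is triggered.

Yes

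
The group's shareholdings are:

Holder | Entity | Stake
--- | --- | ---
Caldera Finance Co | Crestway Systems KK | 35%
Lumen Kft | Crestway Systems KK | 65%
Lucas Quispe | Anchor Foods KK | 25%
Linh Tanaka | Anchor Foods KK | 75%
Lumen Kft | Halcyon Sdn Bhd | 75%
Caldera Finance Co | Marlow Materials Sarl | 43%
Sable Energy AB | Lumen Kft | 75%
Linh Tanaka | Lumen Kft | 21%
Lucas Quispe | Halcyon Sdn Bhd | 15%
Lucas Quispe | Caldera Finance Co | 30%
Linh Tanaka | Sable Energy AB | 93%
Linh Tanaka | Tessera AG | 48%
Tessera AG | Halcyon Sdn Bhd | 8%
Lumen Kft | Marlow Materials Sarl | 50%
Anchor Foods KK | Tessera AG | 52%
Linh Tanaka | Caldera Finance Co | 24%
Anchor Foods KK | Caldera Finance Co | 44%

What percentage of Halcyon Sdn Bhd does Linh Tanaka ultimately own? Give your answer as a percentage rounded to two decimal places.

Linh reaches Halcyon along 4 paths.
Via Sable → Lumen: 93% × 75% × 75% = 52.3125%.
Via Lumen: 21% × 75% = 15.75%.
Via Tessera: 48% × 8% = 3.84%.
Via Anchor → Tessera: 75% × 52% × 8% = 3.12%.
Total: 52.3125% + 15.75% + 3.84% + 3.12% = 75.0225%.
Rounded: 75.02%.

75.02%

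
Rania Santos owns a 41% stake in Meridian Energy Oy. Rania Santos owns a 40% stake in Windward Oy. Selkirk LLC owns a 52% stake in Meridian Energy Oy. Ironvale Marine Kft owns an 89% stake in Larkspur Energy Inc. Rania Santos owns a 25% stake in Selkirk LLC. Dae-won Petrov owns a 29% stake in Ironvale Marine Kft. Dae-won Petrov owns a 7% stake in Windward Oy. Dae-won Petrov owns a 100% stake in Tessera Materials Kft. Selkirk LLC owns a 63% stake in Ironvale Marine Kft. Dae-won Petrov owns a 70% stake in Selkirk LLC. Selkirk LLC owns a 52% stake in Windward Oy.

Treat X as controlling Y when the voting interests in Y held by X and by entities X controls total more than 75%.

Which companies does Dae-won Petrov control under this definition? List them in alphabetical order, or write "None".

Tessera Materials Kft

Dae-won holds 100% of Tessera, so Dae-won controls Tessera.
No other company's threshold is met.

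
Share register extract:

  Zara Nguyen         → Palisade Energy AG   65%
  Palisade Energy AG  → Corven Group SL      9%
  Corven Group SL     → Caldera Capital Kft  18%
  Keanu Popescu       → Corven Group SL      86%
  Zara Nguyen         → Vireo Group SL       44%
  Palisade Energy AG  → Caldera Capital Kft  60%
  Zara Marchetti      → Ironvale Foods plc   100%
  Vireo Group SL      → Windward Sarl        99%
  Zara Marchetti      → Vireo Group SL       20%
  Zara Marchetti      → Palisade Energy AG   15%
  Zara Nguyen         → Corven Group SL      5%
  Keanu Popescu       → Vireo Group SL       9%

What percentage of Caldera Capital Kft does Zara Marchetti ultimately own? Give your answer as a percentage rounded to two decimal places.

9.24%

Zara Marchetti reaches Caldera along 2 paths.
Via Palisade: 15% × 60% = 9%.
Via Palisade → Corven: 15% × 9% × 18% = 0.243%.
Total: 9% + 0.243% = 9.243%.
Rounded: 9.24%.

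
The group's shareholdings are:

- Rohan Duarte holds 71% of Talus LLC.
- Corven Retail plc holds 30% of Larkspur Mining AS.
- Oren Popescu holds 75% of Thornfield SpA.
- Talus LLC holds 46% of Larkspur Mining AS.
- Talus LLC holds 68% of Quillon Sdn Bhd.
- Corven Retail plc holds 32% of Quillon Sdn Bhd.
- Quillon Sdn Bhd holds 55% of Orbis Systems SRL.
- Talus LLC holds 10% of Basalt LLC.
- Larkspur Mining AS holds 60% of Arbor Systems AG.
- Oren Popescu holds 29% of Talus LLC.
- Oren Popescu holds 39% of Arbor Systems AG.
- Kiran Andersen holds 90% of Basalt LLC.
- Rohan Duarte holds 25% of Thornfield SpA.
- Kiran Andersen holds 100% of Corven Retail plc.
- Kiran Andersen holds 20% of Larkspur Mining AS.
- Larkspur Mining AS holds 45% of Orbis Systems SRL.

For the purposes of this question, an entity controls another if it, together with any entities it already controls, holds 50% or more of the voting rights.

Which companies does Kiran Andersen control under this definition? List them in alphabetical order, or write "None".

Kiran holds 100% of Corven, so Kiran controls Corven.
Kiran holds 90% of Basalt, so Kiran controls Basalt.
Corven and Kiran together hold 30% + 20% = 50% of Larkspur, so Kiran controls Larkspur.
Larkspur holds 60% of Arbor, so Kiran controls Arbor.
No other company's threshold is met.

Arbor Systems AG, Basalt LLC, Corven Retail plc, Larkspur Mining AS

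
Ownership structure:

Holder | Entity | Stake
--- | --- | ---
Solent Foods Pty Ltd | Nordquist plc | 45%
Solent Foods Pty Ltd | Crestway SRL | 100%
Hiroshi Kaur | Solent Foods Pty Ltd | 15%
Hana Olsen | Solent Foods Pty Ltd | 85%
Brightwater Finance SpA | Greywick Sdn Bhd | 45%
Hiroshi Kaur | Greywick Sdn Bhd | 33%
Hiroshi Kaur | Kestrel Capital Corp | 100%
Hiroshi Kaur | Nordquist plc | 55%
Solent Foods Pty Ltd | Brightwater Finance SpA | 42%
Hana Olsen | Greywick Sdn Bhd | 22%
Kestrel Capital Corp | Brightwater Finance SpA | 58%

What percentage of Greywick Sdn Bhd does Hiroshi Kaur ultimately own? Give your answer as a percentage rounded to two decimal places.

Hiroshi reaches Greywick along 3 paths.
Direct stake: 33% = 33%.
Via Solent → Brightwater: 15% × 42% × 45% = 2.835%.
Via Kestrel → Brightwater: 100% × 58% × 45% = 26.1%.
Total: 33% + 2.835% + 26.1% = 61.935%.
Rounded: 61.94%.

61.94%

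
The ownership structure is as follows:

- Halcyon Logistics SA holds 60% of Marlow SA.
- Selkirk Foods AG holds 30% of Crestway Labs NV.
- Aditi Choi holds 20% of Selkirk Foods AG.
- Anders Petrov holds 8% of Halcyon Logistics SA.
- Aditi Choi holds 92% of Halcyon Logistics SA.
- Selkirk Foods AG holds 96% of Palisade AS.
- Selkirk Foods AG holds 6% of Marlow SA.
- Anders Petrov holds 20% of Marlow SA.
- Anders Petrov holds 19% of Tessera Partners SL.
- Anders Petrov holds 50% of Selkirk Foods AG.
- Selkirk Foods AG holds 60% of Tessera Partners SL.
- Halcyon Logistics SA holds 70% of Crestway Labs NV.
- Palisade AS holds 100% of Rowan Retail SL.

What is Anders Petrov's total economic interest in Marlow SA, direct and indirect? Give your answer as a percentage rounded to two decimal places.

Anders reaches Marlow along 3 paths.
Direct stake: 20% = 20%.
Via Halcyon: 8% × 60% = 4.8%.
Via Selkirk: 50% × 6% = 3%.
Total: 20% + 4.8% + 3% = 27.8%.
Rounded: 27.80%.

27.80%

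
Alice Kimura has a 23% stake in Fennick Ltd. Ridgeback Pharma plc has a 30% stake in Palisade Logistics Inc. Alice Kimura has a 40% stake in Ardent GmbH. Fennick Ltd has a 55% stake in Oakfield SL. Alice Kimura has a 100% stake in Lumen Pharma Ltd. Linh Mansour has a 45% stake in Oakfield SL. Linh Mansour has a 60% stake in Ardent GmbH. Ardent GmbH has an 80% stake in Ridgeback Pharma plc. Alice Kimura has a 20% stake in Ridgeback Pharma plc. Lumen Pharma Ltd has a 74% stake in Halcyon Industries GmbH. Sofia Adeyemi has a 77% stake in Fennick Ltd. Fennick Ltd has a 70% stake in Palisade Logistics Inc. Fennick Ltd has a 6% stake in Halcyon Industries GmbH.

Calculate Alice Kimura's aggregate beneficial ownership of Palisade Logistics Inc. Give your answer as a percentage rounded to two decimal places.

31.70%

Alice reaches Palisade along 3 paths.
Via Fennick: 23% × 70% = 16.1%.
Via Ardent → Ridgeback: 40% × 80% × 30% = 9.6%.
Via Ridgeback: 20% × 30% = 6%.
Total: 16.1% + 9.6% + 6% = 31.7%.
Rounded: 31.70%.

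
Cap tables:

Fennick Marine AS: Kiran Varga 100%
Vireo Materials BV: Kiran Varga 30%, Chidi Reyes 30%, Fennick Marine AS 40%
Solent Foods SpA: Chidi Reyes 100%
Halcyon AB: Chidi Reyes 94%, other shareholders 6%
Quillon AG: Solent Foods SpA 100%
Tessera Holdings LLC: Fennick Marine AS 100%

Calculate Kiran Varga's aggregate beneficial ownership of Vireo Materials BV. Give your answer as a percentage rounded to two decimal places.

70.00%

Kiran reaches Vireo along 2 paths.
Direct stake: 30% = 30%.
Via Fennick: 100% × 40% = 40%.
Total: 30% + 40% = 70%.
Rounded: 70.00%.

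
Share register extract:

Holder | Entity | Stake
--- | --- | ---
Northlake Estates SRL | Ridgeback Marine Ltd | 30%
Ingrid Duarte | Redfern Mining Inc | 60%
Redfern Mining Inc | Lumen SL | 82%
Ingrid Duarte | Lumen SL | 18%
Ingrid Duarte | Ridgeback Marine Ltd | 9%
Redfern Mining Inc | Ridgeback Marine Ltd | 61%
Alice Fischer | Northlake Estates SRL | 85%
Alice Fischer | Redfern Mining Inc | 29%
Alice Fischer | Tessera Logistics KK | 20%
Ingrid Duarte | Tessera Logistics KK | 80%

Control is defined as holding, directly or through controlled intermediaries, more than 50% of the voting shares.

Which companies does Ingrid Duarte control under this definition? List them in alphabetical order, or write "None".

Lumen SL, Redfern Mining Inc, Ridgeback Marine Ltd, Tessera Logistics KK

Ingrid holds 60% of Redfern, so Ingrid controls Redfern.
Redfern and Ingrid together hold 61% + 9% = 70% of Ridgeback, so Ingrid controls Ridgeback.
Ingrid and Redfern together hold 18% + 82% = 100% of Lumen, so Ingrid controls Lumen.
Ingrid holds 80% of Tessera, so Ingrid controls Tessera.
No other company's threshold is met.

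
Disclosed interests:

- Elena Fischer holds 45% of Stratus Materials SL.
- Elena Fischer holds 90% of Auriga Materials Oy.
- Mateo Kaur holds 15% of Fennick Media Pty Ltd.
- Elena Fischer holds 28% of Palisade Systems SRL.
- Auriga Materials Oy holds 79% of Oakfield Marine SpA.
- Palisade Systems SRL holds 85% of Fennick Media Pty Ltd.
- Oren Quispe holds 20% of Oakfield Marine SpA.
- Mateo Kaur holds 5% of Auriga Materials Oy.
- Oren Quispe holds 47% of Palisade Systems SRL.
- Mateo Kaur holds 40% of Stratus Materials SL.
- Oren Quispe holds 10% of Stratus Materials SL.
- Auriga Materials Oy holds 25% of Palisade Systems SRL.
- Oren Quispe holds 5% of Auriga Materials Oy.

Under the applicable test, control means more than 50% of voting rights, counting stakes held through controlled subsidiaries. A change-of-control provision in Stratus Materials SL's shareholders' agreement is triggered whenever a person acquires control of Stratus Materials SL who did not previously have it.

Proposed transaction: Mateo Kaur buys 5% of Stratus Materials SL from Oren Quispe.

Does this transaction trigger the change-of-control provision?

No

The purchase adds only to Mateo's holdings (Oren's stake shrinks), so Mateo is the only person who could newly come to control Stratus.
Mateo's largest direct stake is 40% in Stratus, which does not meet the threshold, so Mateo controls no company.
In Stratus, Mateo's side holds only 40%, not > 50%.
So before the transaction, Mateo does not control Stratus.
After the purchase, Mateo's direct stake in Stratus rises to 40% + 5% = 45%, and Oren's stake falls to 5%.
After the transaction, Mateo's side holds 45% of Stratus, not > 50%, so Mateo still does not control Stratus.
No new person acquires control, so the clause is not triggered.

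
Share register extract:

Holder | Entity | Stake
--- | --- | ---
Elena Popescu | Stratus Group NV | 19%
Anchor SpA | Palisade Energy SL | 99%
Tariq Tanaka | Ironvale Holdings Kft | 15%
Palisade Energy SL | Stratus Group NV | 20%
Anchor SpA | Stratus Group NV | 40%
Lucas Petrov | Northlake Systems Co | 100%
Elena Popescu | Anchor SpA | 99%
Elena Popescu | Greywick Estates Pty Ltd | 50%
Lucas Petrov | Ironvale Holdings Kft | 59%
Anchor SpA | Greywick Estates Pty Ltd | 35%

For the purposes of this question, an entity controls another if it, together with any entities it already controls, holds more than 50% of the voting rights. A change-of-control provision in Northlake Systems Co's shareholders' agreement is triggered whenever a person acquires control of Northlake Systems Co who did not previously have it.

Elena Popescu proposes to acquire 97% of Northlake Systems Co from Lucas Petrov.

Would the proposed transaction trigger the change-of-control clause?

The purchase adds only to Elena's holdings (Lucas's stake shrinks), so Elena is the only person who could newly come to control Northlake.
Elena holds 99% of Anchor, so Elena controls Anchor.
Anchor holds 99% of Palisade, so Elena controls Palisade.
Anchor and Elena together hold 35% + 50% = 85% of Greywick, so Elena controls Greywick.
Elena and Anchor and Palisade together hold 19% + 40% + 20% = 79% of Stratus, so Elena controls Stratus.
Neither Elena nor any entity Elena controls holds any voting interest in Northlake.
So before the transaction, Elena does not control Northlake.
After the purchase, Elena holds 97% of Northlake directly, and Lucas's stake falls to 3%.
Elena holds 97% of Northlake, so Elena controls Northlake.
Elena did not control Northlake before and does after, so the clause is triggered.

Yes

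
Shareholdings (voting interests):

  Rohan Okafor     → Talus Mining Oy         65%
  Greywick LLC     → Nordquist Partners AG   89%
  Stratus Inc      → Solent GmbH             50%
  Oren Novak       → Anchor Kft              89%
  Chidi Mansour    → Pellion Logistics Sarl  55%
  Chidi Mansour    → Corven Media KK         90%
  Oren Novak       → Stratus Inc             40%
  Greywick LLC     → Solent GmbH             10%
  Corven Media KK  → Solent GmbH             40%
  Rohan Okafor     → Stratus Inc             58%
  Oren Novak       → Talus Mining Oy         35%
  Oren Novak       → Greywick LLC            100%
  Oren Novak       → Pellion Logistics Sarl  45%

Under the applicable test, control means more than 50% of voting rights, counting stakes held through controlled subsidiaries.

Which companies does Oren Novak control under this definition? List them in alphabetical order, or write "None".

Anchor Kft, Greywick LLC, Nordquist Partners AG

Oren holds 100% of Greywick, so Oren controls Greywick.
Oren holds 89% of Anchor, so Oren controls Anchor.
Greywick holds 89% of Nordquist, so Oren controls Nordquist.
No other company's threshold is met.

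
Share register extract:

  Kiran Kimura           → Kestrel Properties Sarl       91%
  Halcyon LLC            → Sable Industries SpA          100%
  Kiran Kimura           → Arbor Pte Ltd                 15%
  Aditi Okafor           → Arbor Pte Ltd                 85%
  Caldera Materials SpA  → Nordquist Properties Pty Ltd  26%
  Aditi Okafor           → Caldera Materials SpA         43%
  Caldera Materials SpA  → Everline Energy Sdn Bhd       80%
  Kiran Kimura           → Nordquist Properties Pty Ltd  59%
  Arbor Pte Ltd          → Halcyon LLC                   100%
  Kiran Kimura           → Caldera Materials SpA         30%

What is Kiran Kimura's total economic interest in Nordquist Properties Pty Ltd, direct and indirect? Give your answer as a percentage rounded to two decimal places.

Kiran reaches Nordquist along 2 paths.
Via Caldera: 30% × 26% = 7.8%.
Direct stake: 59% = 59%.
Total: 7.8% + 59% = 66.8%.
Rounded: 66.80%.

66.80%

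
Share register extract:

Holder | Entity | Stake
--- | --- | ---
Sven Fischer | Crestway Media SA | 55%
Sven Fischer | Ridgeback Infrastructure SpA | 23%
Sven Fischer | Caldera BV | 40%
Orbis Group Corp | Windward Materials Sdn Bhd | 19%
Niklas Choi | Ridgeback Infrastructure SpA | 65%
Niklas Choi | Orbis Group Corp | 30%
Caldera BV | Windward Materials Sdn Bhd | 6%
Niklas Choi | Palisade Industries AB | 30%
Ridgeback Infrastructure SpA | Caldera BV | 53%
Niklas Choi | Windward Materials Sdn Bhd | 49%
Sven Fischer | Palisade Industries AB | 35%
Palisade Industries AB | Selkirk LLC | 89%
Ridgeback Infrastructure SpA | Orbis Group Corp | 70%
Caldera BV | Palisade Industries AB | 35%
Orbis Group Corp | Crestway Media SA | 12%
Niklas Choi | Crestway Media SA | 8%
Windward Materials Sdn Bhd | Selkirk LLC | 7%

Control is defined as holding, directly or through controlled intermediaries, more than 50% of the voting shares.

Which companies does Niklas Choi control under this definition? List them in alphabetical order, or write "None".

Caldera BV, Orbis Group Corp, Palisade Industries AB, Ridgeback Infrastructure SpA, Selkirk LLC, Windward Materials Sdn Bhd

Niklas holds 65% of Ridgeback, so Niklas controls Ridgeback.
Ridgeback holds 53% of Caldera, so Niklas controls Caldera.
Ridgeback and Niklas together hold 70% + 30% = 100% of Orbis, so Niklas controls Orbis.
Caldera and Niklas together hold 35% + 30% = 65% of Palisade, so Niklas controls Palisade.
Orbis and Caldera and Niklas together hold 19% + 6% + 49% = 74% of Windward, so Niklas controls Windward.
Windward and Palisade together hold 7% + 89% = 96% of Selkirk, so Niklas controls Selkirk.
No other company's threshold is met.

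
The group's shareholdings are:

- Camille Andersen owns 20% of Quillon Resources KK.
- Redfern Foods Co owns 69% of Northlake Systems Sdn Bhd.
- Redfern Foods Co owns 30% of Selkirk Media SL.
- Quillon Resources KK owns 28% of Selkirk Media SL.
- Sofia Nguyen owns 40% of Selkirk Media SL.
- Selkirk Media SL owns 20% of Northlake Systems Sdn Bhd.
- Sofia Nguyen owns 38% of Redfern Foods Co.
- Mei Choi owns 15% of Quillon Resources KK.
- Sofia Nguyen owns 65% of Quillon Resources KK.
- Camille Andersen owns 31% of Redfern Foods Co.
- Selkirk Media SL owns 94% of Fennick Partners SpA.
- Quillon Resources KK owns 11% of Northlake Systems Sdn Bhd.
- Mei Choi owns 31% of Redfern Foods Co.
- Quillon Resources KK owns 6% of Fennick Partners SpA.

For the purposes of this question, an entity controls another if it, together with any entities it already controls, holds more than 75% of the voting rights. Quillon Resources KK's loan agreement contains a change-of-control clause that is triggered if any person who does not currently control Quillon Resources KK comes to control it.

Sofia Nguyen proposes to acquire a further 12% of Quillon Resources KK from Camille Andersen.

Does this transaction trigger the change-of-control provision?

Yes

The purchase adds only to Sofia's holdings (Camille's stake shrinks), so Sofia is the only person who could newly come to control Quillon.
Sofia's largest direct stake is 65% in Quillon, which does not meet the threshold, so Sofia controls no company.
In Quillon, Sofia's side holds only 65%, not > 75%.
So before the transaction, Sofia does not control Quillon.
After the purchase, Sofia's direct stake in Quillon rises to 65% + 12% = 77%, and Camille's stake falls to 8%.
Sofia holds 77% of Quillon, so Sofia controls Quillon.
Sofia did not control Quillon before and does after, so the clause is triggered.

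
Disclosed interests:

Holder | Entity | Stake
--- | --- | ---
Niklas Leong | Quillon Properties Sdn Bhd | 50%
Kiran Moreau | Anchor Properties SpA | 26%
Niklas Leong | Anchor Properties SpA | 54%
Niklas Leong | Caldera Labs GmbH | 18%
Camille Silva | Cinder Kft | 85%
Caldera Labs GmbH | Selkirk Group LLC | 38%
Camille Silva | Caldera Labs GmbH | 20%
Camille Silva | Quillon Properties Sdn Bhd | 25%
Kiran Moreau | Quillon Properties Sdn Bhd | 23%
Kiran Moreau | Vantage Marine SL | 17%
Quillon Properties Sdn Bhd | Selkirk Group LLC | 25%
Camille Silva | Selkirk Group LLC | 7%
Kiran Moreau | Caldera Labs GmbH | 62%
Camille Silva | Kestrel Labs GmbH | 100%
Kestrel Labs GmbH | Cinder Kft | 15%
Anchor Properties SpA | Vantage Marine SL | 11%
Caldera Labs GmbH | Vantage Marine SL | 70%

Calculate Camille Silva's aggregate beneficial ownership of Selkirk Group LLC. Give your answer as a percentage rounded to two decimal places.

Camille reaches Selkirk along 3 paths.
Via Quillon: 25% × 25% = 6.25%.
Direct stake: 7% = 7%.
Via Caldera: 20% × 38% = 7.6%.
Total: 6.25% + 7% + 7.6% = 20.85%.

20.85%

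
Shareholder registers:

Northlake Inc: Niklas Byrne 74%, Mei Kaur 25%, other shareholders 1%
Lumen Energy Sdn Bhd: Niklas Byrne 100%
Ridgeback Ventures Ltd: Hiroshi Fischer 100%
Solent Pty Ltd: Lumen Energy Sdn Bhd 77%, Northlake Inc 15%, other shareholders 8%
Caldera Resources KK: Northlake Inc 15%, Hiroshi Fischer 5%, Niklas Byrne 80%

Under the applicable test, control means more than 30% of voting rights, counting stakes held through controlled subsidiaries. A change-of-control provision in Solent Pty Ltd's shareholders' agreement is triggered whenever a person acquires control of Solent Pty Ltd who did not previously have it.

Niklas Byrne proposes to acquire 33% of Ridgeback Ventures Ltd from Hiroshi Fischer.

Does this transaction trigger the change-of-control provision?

No

The purchase adds only to Niklas's holdings (Hiroshi's stake shrinks), so Niklas is the only person who could newly come to control Solent.
Niklas holds 100% of Lumen, so Niklas controls Lumen.
Niklas holds 74% of Northlake, so Niklas controls Northlake.
Lumen and Northlake together hold 77% + 15% = 92% of Solent, so Niklas controls Solent.
So Niklas already controls Solent before the transaction.
After the purchase, Niklas holds 33% of Ridgeback directly, and Hiroshi's stake falls to 67%.
Niklas controlled Solent already, so this is not a new person acquiring control; every other person's position is unchanged or reduced.
No new person acquires control, so the clause is not triggered.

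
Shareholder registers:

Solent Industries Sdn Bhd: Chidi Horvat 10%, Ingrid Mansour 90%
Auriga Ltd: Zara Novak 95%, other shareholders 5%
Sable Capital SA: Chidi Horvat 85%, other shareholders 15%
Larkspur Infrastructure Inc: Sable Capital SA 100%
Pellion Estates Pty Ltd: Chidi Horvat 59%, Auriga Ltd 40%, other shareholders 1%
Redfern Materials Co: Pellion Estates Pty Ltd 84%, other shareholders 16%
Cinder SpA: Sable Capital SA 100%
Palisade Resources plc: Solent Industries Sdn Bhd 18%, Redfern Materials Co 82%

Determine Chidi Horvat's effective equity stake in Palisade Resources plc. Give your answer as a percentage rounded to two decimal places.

Chidi reaches Palisade along 2 paths.
Via Solent: 10% × 18% = 1.8%.
Via Pellion → Redfern: 59% × 84% × 82% = 40.6392%.
Total: 1.8% + 40.6392% = 42.4392%.
Rounded: 42.44%.

42.44%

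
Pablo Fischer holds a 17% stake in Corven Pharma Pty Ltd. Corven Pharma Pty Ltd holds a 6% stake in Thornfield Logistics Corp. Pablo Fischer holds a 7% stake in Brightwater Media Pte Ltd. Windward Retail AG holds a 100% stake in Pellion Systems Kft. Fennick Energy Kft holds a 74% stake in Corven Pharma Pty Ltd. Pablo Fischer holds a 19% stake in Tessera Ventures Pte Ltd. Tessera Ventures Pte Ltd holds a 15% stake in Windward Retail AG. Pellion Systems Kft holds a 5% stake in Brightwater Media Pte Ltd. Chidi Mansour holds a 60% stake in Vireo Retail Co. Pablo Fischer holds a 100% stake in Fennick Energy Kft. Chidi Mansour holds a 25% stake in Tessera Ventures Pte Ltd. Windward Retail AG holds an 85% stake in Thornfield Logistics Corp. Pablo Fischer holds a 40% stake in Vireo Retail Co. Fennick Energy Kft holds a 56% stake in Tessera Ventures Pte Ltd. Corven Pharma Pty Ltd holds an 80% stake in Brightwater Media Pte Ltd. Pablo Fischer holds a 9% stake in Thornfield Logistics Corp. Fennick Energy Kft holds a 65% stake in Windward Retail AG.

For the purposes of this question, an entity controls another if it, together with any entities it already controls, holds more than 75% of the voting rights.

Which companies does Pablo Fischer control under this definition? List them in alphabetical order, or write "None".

Pablo holds 100% of Fennick, so Pablo controls Fennick.
Fennick and Pablo together hold 74% + 17% = 91% of Corven, so Pablo controls Corven.
Pablo and Corven together hold 7% + 80% = 87% of Brightwater, so Pablo controls Brightwater.
No other company's threshold is met.

Brightwater Media Pte Ltd, Corven Pharma Pty Ltd, Fennick Energy Kft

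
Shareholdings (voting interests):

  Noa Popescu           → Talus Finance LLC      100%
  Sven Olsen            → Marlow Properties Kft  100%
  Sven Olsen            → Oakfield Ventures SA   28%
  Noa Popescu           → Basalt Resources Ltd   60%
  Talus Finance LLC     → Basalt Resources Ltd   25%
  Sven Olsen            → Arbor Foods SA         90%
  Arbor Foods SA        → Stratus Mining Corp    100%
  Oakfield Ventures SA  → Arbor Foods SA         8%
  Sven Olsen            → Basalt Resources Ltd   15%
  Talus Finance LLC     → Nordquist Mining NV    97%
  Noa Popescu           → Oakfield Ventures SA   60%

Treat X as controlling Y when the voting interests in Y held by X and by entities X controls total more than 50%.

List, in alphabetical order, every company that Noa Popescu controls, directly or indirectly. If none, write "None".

Noa holds 60% of Oakfield, so Noa controls Oakfield.
Noa holds 100% of Talus, so Noa controls Talus.
Noa and Talus together hold 60% + 25% = 85% of Basalt, so Noa controls Basalt.
Talus holds 97% of Nordquist, so Noa controls Nordquist.
No other company's threshold is met.

Basalt Resources Ltd, Nordquist Mining NV, Oakfield Ventures SA, Talus Finance LLC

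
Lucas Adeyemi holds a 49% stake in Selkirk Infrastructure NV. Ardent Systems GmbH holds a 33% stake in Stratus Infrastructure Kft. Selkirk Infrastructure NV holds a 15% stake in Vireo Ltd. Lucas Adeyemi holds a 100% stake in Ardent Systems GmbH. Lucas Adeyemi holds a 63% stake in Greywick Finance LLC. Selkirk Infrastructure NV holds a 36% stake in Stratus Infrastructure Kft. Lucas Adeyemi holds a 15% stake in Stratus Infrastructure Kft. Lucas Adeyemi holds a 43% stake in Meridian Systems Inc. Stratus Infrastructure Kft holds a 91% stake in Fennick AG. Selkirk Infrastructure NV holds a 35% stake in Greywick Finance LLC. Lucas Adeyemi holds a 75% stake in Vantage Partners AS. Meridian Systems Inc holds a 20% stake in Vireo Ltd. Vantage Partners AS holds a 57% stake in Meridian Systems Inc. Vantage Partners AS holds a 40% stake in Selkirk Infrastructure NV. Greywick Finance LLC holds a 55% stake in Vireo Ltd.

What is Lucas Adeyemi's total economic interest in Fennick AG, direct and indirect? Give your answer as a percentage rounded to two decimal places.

69.56%

Lucas reaches Fennick along 4 paths.
Via Ardent → Stratus: 100% × 33% × 91% = 30.03%.
Via Vantage → Selkirk → Stratus: 75% × 40% × 36% × 91% = 9.828%.
Via Selkirk → Stratus: 49% × 36% × 91% = 16.0524%.
Via Stratus: 15% × 91% = 13.65%.
Total: 30.03% + 9.828% + 16.0524% + 13.65% = 69.5604%.
Rounded: 69.56%.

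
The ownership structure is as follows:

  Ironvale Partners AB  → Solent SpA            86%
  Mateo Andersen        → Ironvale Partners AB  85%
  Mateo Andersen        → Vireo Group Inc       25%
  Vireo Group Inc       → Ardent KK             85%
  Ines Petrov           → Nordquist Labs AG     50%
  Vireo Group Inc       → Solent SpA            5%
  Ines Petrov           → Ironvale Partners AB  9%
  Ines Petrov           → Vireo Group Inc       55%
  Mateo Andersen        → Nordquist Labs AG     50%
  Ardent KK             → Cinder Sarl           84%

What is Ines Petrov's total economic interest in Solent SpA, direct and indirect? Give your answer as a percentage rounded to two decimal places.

10.49%

Ines reaches Solent along 2 paths.
Via Ironvale: 9% × 86% = 7.74%.
Via Vireo: 55% × 5% = 2.75%.
Total: 7.74% + 2.75% = 10.49%.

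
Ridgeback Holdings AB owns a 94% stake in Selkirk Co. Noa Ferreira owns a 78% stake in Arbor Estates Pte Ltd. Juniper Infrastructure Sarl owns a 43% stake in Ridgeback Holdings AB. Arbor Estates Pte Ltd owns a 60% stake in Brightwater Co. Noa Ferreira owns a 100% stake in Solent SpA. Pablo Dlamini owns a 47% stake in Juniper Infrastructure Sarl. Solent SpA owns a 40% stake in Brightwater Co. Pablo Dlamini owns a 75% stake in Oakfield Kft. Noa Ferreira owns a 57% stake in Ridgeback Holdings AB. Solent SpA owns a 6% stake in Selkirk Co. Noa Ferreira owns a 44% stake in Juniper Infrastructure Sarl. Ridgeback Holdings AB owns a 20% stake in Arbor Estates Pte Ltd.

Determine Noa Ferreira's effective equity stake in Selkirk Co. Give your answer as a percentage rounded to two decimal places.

Noa reaches Selkirk along 3 paths.
Via Solent: 100% × 6% = 6%.
Via Juniper → Ridgeback: 44% × 43% × 94% = 17.7848%.
Via Ridgeback: 57% × 94% = 53.58%.
Total: 6% + 17.7848% + 53.58% = 77.3648%.
Rounded: 77.36%.

77.36%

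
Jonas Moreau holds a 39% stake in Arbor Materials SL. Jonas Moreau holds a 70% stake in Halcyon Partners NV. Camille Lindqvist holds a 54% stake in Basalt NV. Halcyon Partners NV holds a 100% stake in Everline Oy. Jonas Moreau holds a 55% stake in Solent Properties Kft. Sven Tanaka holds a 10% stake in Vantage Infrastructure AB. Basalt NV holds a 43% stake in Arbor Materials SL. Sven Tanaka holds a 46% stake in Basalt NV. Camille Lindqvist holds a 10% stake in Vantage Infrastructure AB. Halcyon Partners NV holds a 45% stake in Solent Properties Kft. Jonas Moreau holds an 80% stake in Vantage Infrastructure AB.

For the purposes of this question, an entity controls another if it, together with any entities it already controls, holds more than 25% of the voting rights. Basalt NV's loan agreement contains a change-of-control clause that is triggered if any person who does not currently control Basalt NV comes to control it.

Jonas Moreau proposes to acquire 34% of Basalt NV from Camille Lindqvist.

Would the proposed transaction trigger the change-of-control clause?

The purchase adds only to Jonas's holdings (Camille's stake shrinks), so Jonas is the only person who could newly come to control Basalt.
Jonas holds 80% of Vantage, so Jonas controls Vantage.
Jonas holds 70% of Halcyon, so Jonas controls Halcyon.
Halcyon holds 100% of Everline, so Jonas controls Everline.
Jonas holds 39% of Arbor, so Jonas controls Arbor.
Jonas and Halcyon together hold 55% + 45% = 100% of Solent, so Jonas controls Solent.
Neither Jonas nor any entity Jonas controls holds any voting interest in Basalt.
So before the transaction, Jonas does not control Basalt.
After the purchase, Jonas holds 34% of Basalt directly, and Camille's stake falls to 20%.
Jonas holds 34% of Basalt, so Jonas controls Basalt.
Jonas did not control Basalt before and does after, so the clause is triggered.

Yes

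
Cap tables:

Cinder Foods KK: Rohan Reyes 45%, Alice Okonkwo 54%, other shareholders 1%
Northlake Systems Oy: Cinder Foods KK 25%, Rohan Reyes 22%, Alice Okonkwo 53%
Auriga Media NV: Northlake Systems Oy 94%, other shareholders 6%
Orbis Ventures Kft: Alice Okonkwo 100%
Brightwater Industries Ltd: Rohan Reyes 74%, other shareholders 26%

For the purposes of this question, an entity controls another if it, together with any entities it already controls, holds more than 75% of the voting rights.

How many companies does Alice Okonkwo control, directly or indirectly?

Alice holds 100% of Orbis, so Alice controls Orbis.
No other company's threshold is met.
Alice controls 1 company.

1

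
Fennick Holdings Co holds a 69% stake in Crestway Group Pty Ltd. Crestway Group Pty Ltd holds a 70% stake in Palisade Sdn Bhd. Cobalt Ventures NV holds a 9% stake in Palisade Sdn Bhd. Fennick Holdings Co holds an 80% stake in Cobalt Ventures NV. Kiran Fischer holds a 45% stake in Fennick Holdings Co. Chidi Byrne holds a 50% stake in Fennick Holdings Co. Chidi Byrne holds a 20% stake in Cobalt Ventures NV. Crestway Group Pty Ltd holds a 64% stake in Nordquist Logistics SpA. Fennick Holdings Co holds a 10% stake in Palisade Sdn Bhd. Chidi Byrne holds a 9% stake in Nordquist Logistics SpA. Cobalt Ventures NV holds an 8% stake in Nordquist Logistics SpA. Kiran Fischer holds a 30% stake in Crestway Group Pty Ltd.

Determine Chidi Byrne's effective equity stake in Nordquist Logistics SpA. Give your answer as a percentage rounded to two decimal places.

35.88%

Chidi reaches Nordquist along 4 paths.
Via Cobalt: 20% × 8% = 1.6%.
Via Fennick → Cobalt: 50% × 80% × 8% = 3.2%.
Via Fennick → Crestway: 50% × 69% × 64% = 22.08%.
Direct stake: 9% = 9%.
Total: 1.6% + 3.2% + 22.08% + 9% = 35.88%.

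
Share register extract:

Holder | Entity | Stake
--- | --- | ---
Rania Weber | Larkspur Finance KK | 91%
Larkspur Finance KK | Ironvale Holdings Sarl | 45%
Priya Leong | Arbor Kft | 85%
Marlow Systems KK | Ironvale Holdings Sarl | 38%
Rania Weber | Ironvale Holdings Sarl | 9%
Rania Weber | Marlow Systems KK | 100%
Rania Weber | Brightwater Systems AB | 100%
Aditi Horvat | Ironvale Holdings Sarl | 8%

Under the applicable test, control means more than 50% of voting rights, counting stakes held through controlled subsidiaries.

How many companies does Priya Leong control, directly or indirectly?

Priya holds 85% of Arbor, so Priya controls Arbor.
No other company's threshold is met.
Priya controls 1 company.

1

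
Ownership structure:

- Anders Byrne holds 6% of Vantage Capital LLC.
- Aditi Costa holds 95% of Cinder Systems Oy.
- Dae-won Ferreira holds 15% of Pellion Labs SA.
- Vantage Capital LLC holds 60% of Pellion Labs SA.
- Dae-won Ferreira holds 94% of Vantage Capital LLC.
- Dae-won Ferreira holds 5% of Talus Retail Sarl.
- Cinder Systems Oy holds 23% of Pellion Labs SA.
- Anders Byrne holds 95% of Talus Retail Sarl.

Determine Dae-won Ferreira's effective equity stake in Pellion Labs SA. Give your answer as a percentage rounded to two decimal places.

Dae-won reaches Pellion along 2 paths.
Direct stake: 15% = 15%.
Via Vantage: 94% × 60% = 56.4%.
Total: 15% + 56.4% = 71.4%.
Rounded: 71.40%.

71.40%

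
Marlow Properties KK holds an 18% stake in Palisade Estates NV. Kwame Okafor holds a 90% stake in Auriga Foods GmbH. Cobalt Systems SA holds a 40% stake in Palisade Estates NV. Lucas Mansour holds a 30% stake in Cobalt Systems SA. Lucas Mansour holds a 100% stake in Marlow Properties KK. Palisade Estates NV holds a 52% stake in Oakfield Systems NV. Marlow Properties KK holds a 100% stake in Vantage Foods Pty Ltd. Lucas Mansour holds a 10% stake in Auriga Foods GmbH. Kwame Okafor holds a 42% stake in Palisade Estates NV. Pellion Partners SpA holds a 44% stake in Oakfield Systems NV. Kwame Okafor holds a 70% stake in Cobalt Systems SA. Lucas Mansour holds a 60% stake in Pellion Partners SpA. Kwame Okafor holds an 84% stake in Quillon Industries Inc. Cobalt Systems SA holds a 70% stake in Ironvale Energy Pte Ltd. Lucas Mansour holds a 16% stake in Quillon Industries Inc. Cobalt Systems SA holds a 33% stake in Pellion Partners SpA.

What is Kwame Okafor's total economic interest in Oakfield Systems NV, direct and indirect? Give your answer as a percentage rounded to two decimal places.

46.56%

Kwame reaches Oakfield along 3 paths.
Via Cobalt → Palisade: 70% × 40% × 52% = 14.56%.
Via Palisade: 42% × 52% = 21.84%.
Via Cobalt → Pellion: 70% × 33% × 44% = 10.164%.
Total: 14.56% + 21.84% + 10.164% = 46.564%.
Rounded: 46.56%.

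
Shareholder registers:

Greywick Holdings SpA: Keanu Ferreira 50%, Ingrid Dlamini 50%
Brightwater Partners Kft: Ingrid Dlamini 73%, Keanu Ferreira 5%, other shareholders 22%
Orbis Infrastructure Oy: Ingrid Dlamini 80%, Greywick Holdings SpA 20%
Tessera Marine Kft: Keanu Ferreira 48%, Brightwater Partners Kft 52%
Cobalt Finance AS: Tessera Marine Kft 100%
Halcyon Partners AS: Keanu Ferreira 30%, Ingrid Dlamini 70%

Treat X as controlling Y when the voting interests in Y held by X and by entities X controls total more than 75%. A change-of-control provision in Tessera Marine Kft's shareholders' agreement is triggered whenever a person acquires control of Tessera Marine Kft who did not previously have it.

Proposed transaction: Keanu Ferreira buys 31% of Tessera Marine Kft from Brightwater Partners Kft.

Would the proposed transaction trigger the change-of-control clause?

Yes

The purchase adds only to Keanu's holdings (Brightwater's stake shrinks), so Keanu is the only person who could newly come to control Tessera.
Keanu's largest direct stake is 50% in Greywick, which does not meet the threshold, so Keanu controls no company.
In Tessera, Keanu's side holds only 48%, not > 75%.
So before the transaction, Keanu does not control Tessera.
After the purchase, Keanu's direct stake in Tessera rises to 48% + 31% = 79%, and Brightwater's stake falls to 21%.
Keanu holds 79% of Tessera, so Keanu controls Tessera.
Keanu did not control Tessera before and does after, so the clause is triggered.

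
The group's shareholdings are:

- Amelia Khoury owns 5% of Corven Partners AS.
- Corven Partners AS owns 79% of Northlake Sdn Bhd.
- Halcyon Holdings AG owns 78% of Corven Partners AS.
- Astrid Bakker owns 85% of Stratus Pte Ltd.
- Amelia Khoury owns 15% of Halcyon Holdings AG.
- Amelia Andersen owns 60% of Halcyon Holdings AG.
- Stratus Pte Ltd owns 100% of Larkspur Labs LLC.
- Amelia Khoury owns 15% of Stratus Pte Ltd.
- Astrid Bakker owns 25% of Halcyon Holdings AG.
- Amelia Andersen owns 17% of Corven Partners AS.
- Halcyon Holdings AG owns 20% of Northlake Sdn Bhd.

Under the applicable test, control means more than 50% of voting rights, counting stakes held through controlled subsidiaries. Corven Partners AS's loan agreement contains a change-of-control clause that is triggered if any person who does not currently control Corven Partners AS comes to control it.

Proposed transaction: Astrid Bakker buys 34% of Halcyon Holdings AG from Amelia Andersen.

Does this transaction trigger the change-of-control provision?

The purchase adds only to Astrid's holdings (Amelia Andersen's stake shrinks), so Astrid is the only person who could newly come to control Corven.
Astrid holds 85% of Stratus, so Astrid controls Stratus.
Stratus holds 100% of Larkspur, so Astrid controls Larkspur.
Neither Astrid nor any entity Astrid controls holds any voting interest in Corven.
So before the transaction, Astrid does not control Corven.
After the purchase, Astrid's direct stake in Halcyon rises to 25% + 34% = 59%, and Amelia Andersen's stake falls to 26%.
Astrid holds 59% of Halcyon, so Astrid controls Halcyon.
Halcyon holds 78% of Corven, so Astrid controls Corven.
Astrid did not control Corven before and does after, so the clause is triggered.

Yes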